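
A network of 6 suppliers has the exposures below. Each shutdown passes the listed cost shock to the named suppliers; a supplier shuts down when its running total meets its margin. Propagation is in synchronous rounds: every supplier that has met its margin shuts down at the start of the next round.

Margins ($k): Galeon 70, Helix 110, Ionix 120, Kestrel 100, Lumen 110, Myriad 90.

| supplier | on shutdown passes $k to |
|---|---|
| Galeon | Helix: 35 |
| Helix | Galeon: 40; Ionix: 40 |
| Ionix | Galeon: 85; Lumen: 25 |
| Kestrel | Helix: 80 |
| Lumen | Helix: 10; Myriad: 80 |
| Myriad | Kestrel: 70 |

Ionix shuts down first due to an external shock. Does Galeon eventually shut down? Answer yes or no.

Round 1 — Ionix shuts down (initial).
  Galeon: +85 → 85 ≥ 70
  Lumen: +25 → 25 < 110
Round 2 — Galeon shuts down.
  Helix: +35 → 35 < 110
No further shutdowns.

yes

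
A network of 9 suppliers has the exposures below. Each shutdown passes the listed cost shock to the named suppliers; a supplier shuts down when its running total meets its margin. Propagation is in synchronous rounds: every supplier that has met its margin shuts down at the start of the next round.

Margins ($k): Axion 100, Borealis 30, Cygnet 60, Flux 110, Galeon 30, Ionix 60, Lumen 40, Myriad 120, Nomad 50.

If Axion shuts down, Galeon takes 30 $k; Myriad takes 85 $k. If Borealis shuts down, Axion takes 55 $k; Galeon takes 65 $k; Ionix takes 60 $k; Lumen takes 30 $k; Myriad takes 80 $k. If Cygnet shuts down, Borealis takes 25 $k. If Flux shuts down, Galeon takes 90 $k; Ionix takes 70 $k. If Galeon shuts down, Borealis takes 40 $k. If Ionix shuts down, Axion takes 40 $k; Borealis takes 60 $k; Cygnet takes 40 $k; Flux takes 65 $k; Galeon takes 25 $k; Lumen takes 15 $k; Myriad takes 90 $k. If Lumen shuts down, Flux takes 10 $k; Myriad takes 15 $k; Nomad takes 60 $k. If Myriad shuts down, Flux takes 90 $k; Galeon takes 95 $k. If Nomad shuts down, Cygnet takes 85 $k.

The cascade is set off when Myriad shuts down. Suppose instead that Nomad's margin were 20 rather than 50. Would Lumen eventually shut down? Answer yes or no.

yes

With Nomad's margin at 20:
Round 1 — Myriad shuts down (initial).
  Flux: +90 → 90 < 110
  Galeon: +95 → 95 ≥ 30
Round 2 — Galeon shuts down.
  Borealis: +40 → 40 ≥ 30
Round 3 — Borealis shuts down.
  Axion: +55 → 55 < 100
  Ionix: +60 → 60 ≥ 60
  Lumen: +30 → 30 < 40
Round 4 — Ionix shuts down.
  Axion: +40 → 95 < 100
  Cygnet: +40 → 40 < 60
  Flux: +65 → 155 ≥ 110
  Lumen: +15 → 45 ≥ 40
Round 5 — Flux, Lumen shut down.
  Nomad: +60 → 60 ≥ 20
Round 6 — Nomad shuts down.
  Cygnet: +85 → 125 ≥ 60
Round 7 — Cygnet shuts down.
No further shutdowns.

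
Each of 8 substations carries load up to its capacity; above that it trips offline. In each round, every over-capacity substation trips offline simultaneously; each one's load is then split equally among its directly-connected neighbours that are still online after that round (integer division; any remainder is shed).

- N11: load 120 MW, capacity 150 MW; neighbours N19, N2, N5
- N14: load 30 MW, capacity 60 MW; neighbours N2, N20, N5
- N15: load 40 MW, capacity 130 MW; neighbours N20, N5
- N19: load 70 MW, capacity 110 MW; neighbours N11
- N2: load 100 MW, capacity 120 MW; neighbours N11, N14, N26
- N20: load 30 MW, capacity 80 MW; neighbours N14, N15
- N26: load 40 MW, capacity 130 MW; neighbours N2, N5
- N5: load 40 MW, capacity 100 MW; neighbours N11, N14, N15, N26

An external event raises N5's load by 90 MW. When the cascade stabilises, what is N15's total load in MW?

Round 1 — N5 at 130 > 100. N5 trips offline.
  N5 sheds 130 MW to N11, N14, N15, N26: 32 each (2 lost).
    N11: 120+32 = 152 > 150
    N14: 30+32 = 62 > 60
    N15: 40+32 = 72 ≤ 130
    N26: 40+32 = 72 ≤ 130
Round 2 — N11, N14 trip offline.
  N11 sheds 152 MW to N19, N2: 76 each.
    N19: 70+76 = 146 > 110
    N2: 100+76 = 176 > 120
  N14 sheds 62 MW to N2, N20: 31 each.
    N2: 176+31 = 207 > 120
    N20: 30+31 = 61 ≤ 80
Round 3 — N19, N2 trip offline.
  N19 sheds 146 MW: no online neighbours, lost.
  N2 sheds 207 MW to N26: 207 each.
    N26: 72+207 = 279 > 130
Round 4 — N26 trips offline.
  N26 sheds 279 MW: no online neighbours, lost.
No further trips.

72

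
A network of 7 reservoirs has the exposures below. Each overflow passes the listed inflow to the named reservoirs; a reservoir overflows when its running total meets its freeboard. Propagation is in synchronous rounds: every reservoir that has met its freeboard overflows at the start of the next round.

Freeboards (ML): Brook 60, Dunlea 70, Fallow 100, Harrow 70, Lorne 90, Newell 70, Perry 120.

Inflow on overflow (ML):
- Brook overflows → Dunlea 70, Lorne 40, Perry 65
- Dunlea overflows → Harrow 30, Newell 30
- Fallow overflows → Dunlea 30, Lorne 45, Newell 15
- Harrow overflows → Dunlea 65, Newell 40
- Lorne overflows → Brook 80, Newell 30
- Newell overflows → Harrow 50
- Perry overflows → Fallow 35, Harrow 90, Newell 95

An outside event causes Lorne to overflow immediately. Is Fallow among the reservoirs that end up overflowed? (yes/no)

no

Round 1 — Lorne overflows (initial).
  Brook: +80 → 80 ≥ 60
  Newell: +30 → 30 < 70
Round 2 — Brook overflows.
  Dunlea: +70 → 70 ≥ 70
  Perry: +65 → 65 < 120
Round 3 — Dunlea overflows.
  Harrow: +30 → 30 < 70
  Newell: +30 → 60 < 70
No further overflows.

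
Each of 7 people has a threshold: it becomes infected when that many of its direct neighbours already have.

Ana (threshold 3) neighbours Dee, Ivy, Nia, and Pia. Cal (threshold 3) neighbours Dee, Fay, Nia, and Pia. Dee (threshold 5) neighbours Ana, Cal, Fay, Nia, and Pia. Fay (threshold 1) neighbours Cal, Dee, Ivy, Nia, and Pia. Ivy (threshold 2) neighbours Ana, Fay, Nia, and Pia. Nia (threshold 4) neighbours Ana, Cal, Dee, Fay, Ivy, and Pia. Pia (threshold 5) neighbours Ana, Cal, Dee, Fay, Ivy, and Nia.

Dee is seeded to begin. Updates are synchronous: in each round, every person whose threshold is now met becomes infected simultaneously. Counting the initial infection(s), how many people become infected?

Round 1 — Dee becomes infected (initial).
Round 2 — checking thresholds:
  Ana: 1 of 4 neighbours < 3, not yet.
  Cal: 1 of 4 neighbours < 3, not yet.
  Fay: 1 of 5 neighbours ≥ 1, becomes infected.
  Nia: 1 of 6 neighbours < 4, not yet.
  Pia: 1 of 6 neighbours < 5, not yet.
Round 3 — no new infections; cascade stops.

2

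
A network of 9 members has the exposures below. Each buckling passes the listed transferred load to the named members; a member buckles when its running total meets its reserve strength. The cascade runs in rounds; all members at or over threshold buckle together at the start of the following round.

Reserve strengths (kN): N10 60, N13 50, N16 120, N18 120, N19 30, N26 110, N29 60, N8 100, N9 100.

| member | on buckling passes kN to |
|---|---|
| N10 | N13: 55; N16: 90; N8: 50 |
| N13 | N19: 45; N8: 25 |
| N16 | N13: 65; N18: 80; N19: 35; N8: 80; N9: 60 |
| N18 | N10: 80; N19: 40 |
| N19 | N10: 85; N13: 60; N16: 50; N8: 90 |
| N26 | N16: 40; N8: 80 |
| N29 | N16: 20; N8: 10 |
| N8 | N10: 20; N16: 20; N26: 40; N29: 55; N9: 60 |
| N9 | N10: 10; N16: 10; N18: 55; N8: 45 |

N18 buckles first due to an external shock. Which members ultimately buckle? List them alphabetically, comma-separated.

Round 1 — N18 buckles (initial).
  N10: +80 → 80 ≥ 60
  N19: +40 → 40 ≥ 30
Round 2 — N10, N19 buckle.
  N13: +55+60 → 115 ≥ 50
  N16: +90+50 → 140 ≥ 120
  N8: +50+90 → 140 ≥ 100
Round 3 — N13, N16, N8 buckle.
  N26: +40 → 40 < 110
  N29: +55 → 55 < 60
  N9: +60+60 → 120 ≥ 100
Round 4 — N9 buckles.
No further bucklings.

N10, N13, N16, N18, N19, N8, N9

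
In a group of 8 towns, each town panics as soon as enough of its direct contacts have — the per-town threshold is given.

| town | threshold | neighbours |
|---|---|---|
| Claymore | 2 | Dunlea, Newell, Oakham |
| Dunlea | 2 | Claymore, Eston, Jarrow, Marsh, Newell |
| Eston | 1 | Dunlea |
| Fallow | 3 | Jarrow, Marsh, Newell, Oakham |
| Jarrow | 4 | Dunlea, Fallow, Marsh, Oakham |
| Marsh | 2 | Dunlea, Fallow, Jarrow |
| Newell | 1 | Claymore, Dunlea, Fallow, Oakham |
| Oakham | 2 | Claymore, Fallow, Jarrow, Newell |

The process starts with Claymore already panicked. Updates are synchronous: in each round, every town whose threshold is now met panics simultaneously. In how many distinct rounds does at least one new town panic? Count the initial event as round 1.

4

Round 1 — Claymore panics (initial).
Round 2 — checking thresholds:
  Dunlea: 1 of 5 neighbours < 2, holds.
  Newell: 1 of 4 neighbours ≥ 1, panics.
  Oakham: 1 of 4 neighbours < 2, holds.
Round 3 — checking thresholds:
  Dunlea: 2 of 5 neighbours ≥ 2, panics.
  Fallow: 1 of 4 neighbours < 3, holds.
  Oakham: 2 of 4 neighbours ≥ 2, panics.
Round 4 — checking thresholds:
  Eston: 1 of 1 neighbours ≥ 1, panics.
  Fallow: 2 of 4 neighbours < 3, holds.
  Jarrow: 2 of 4 neighbours < 4, holds.
  Marsh: 1 of 3 neighbours < 2, holds.
Round 5 — no new panics; cascade stops.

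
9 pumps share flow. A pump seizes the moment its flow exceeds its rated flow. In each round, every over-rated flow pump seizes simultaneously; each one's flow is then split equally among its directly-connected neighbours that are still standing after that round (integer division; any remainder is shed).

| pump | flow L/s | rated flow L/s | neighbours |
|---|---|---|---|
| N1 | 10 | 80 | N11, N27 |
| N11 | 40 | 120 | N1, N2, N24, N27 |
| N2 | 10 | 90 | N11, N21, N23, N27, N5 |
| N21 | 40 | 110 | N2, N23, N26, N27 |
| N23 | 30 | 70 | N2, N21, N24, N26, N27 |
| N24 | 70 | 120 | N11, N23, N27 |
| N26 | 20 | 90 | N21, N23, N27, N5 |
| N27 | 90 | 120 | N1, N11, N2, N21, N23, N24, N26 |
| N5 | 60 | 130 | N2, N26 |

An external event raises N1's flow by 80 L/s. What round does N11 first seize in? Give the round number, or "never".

never

Round 1 — N1 at 90 > 80. N1 seizes.
  N1 sheds 90 L/s to N11, N27: 45 each.
    N11: 40+45 = 85 ≤ 120
    N27: 90+45 = 135 > 120
Round 2 — N27 seizes.
  N27 sheds 135 L/s to N11, N2, N21, N23, N24, N26: 22 each (3 lost).
    N11: 85+22 = 107 ≤ 120
    N2: 10+22 = 32 ≤ 90
    N21: 40+22 = 62 ≤ 110
    N23: 30+22 = 52 ≤ 70
    N24: 70+22 = 92 ≤ 120
    N26: 20+22 = 42 ≤ 90
No further seizures.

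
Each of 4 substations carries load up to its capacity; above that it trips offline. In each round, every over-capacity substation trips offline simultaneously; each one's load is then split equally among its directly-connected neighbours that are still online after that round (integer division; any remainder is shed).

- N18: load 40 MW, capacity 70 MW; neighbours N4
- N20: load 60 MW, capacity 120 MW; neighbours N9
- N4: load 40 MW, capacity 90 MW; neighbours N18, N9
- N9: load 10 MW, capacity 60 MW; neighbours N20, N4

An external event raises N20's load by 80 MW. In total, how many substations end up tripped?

Round 1 — N20 at 140 > 120. N20 trips offline.
  N20 sheds 140 MW to N9: 140 each.
    N9: 10+140 = 150 > 60
Round 2 — N9 trips offline.
  N9 sheds 150 MW to N4: 150 each.
    N4: 40+150 = 190 > 90
Round 3 — N4 trips offline.
  N4 sheds 190 MW to N18: 190 each.
    N18: 40+190 = 230 > 70
Round 4 — N18 trips offline.
  N18 sheds 230 MW: no online neighbours, lost.
No further trips.

4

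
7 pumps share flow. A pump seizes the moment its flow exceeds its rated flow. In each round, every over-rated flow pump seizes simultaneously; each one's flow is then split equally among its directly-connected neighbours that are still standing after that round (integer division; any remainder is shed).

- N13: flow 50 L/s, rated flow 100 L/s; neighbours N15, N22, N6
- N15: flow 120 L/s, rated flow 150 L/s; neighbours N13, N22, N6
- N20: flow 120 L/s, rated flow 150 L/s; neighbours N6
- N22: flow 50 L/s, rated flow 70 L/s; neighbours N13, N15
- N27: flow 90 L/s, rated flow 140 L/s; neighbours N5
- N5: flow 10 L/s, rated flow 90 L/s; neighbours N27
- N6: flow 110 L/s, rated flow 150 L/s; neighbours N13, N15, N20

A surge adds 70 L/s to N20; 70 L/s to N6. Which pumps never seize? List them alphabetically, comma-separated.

Round 1 — N20 at 190 > 150; N6 at 180 > 150. N20, N6 seize.
  N20 sheds 190 L/s: no online neighbours, lost.
  N6 sheds 180 L/s to N13, N15: 90 each.
    N13: 50+90 = 140 > 100
    N15: 120+90 = 210 > 150
Round 2 — N13, N15 seize.
  N13 sheds 140 L/s to N22: 140 each.
    N22: 50+140 = 190 > 70
  N15 sheds 210 L/s to N22: 210 each.
    N22: 190+210 = 400 > 70
Round 3 — N22 seizes.
  N22 sheds 400 L/s: no online neighbours, lost.
No further seizures.

N27, N5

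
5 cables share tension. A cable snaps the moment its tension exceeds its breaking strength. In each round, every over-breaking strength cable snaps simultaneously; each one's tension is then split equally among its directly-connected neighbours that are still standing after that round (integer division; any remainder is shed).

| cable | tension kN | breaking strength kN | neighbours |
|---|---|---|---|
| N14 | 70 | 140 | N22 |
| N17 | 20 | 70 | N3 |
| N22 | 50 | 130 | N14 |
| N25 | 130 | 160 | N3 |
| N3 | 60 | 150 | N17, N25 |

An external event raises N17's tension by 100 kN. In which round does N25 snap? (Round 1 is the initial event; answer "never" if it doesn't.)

Round 1 — N17 at 120 > 70. N17 snaps.
  N17 sheds 120 kN to N3: 120 each.
    N3: 60+120 = 180 > 150
Round 2 — N3 snaps.
  N3 sheds 180 kN to N25: 180 each.
    N25: 130+180 = 310 > 160
Round 3 — N25 snaps.
  N25 sheds 310 kN: no online neighbours, lost.
No further breaks.

3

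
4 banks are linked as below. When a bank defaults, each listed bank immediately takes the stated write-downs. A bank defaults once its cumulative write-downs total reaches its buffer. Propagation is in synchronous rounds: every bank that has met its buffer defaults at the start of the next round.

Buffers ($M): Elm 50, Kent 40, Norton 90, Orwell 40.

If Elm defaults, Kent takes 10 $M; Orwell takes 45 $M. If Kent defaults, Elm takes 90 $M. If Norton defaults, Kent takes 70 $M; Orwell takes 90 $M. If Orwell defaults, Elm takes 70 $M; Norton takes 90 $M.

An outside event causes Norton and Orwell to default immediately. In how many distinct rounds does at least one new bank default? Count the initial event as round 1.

2

Round 1 — Norton, Orwell default (initial).
  Elm: +70 → 70 ≥ 50
  Kent: +70 → 70 ≥ 40
Round 2 — Elm, Kent default.
No further defaults.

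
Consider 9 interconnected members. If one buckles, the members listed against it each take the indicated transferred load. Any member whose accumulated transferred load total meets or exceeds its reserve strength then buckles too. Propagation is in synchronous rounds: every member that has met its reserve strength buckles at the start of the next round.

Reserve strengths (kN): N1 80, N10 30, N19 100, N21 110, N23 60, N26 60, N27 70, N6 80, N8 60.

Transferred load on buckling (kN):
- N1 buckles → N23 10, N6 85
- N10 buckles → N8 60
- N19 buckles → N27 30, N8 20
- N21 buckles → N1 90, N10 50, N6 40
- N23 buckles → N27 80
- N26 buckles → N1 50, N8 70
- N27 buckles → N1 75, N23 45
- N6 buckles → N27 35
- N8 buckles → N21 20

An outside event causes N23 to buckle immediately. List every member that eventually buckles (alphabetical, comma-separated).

N23, N27

Round 1 — N23 buckles (initial).
  N27: +80 → 80 ≥ 70
Round 2 — N27 buckles.
  N1: +75 → 75 < 80
No further bucklings.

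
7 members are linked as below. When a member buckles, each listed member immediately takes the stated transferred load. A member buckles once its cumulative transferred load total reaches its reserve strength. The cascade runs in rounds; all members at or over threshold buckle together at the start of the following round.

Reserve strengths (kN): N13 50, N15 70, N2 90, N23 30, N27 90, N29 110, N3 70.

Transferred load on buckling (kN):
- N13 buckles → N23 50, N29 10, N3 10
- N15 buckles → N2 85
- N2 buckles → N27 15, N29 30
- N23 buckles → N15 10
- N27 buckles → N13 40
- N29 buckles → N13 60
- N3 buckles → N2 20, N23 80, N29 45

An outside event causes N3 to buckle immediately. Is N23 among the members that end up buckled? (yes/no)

yes

Round 1 — N3 buckles (initial).
  N2: +20 → 20 < 90
  N23: +80 → 80 ≥ 30
  N29: +45 → 45 < 110
Round 2 — N23 buckles.
  N15: +10 → 10 < 70
No further bucklings.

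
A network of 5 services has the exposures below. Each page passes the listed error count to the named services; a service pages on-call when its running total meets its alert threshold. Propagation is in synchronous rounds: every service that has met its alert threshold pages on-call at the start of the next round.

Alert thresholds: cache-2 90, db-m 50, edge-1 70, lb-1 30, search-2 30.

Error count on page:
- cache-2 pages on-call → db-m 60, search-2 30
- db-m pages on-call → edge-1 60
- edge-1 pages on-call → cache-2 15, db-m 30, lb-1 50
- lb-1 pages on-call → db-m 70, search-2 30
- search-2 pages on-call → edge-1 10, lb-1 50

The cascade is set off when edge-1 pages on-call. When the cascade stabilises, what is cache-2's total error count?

15

Round 1 — edge-1 pages on-call (initial).
  cache-2: +15 → 15 < 90
  db-m: +30 → 30 < 50
  lb-1: +50 → 50 ≥ 30
Round 2 — lb-1 pages on-call.
  db-m: +70 → 100 ≥ 50
  search-2: +30 → 30 ≥ 30
Round 3 — db-m, search-2 page on-call.
No further pages.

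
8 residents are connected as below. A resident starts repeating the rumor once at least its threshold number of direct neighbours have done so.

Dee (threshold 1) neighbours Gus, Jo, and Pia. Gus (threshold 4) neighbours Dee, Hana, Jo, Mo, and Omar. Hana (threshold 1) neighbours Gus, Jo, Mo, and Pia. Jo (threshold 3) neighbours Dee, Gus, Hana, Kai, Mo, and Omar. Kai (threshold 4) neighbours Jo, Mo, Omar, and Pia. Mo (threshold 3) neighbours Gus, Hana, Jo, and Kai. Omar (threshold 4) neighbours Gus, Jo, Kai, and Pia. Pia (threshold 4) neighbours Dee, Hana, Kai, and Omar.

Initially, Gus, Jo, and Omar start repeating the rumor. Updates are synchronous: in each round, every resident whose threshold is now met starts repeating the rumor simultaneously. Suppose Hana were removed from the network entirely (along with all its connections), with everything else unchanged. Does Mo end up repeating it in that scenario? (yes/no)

no

With Hana removed:
Round 1 — Gus, Jo, Omar start repeating the rumor (initial).
Round 2 — checking thresholds:
  Dee: 2 of 3 neighbours ≥ 1, starts repeating the rumor.
  Kai: 2 of 4 neighbours < 4, holds.
  Mo: 2 of 3 neighbours < 3, holds.
  Pia: 1 of 3 neighbours < 4, holds.
Round 3 — no new spreads; cascade stops.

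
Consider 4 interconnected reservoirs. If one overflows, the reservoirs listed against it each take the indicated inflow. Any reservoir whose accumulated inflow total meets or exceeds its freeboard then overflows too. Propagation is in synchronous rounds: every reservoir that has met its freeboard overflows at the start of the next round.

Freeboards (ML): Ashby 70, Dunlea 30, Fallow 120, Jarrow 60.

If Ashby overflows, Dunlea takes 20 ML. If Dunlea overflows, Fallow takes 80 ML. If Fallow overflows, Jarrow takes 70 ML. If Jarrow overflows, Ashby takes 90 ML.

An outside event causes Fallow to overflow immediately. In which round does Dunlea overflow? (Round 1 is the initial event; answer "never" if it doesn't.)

Round 1 — Fallow overflows (initial).
  Jarrow: +70 → 70 ≥ 60
Round 2 — Jarrow overflows.
  Ashby: +90 → 90 ≥ 70
Round 3 — Ashby overflows.
  Dunlea: +20 → 20 < 30
No further overflows.

never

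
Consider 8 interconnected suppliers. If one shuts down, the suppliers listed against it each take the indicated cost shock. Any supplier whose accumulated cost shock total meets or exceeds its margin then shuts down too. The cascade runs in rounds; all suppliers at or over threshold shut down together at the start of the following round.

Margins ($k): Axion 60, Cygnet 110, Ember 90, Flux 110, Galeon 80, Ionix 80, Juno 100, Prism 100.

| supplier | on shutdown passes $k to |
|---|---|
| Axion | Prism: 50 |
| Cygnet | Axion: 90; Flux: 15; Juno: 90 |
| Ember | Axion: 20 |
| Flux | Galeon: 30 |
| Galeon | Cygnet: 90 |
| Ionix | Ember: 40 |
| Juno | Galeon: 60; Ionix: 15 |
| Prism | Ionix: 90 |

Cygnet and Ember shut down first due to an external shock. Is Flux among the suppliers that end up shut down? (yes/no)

Round 1 — Cygnet, Ember shut down (initial).
  Axion: +90+20 → 110 ≥ 60
  Flux: +15 → 15 < 110
  Juno: +90 → 90 < 100
Round 2 — Axion shuts down.
  Prism: +50 → 50 < 100
No further shutdowns.

no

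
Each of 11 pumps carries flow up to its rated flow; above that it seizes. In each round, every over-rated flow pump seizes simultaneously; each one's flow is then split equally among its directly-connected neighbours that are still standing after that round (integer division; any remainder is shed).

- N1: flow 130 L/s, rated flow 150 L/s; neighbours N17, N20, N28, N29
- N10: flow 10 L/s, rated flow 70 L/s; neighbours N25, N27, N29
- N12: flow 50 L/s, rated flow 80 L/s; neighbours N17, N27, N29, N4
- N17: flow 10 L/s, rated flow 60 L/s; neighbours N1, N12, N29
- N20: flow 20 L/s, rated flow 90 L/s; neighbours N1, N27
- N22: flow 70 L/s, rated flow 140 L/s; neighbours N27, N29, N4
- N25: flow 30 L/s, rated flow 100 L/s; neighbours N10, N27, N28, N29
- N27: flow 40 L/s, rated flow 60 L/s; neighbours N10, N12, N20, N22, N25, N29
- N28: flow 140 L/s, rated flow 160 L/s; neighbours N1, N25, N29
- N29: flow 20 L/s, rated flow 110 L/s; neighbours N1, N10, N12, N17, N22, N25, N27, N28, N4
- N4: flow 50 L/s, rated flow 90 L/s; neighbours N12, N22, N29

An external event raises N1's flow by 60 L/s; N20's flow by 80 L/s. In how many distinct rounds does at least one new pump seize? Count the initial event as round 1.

4

Round 1 — N1 at 190 > 150; N20 at 100 > 90. N1, N20 seize.
  N1 sheds 190 L/s to N17, N28, N29: 63 each (1 lost).
    N17: 10+63 = 73 > 60
    N28: 140+63 = 203 > 160
    N29: 20+63 = 83 ≤ 110
  N20 sheds 100 L/s to N27: 100 each.
    N27: 40+100 = 140 > 60
Round 2 — N17, N27, N28 seize.
  N17 sheds 73 L/s to N12, N29: 36 each (1 lost).
    N12: 50+36 = 86 > 80
    N29: 83+36 = 119 > 110
  N27 sheds 140 L/s to N10, N12, N22, N25, N29: 28 each.
    N10: 10+28 = 38 ≤ 70
    N12: 86+28 = 114 > 80
    N22: 70+28 = 98 ≤ 140
    N25: 30+28 = 58 ≤ 100
    N29: 119+28 = 147 > 110
  N28 sheds 203 L/s to N25, N29: 101 each (1 lost).
    N25: 58+101 = 159 > 100
    N29: 147+101 = 248 > 110
Round 3 — N12, N25, N29 seize.
  N12 sheds 114 L/s to N4: 114 each.
    N4: 50+114 = 164 > 90
  N25 sheds 159 L/s to N10: 159 each.
    N10: 38+159 = 197 > 70
  N29 sheds 248 L/s to N10, N22, N4: 82 each (2 lost).
    N10: 197+82 = 279 > 70
    N22: 98+82 = 180 > 140
    N4: 164+82 = 246 > 90
Round 4 — N10, N22, N4 seize.
  N10 sheds 279 L/s: no online neighbours, lost.
  N22 sheds 180 L/s: no online neighbours, lost.
  N4 sheds 246 L/s: no online neighbours, lost.
No further seizures.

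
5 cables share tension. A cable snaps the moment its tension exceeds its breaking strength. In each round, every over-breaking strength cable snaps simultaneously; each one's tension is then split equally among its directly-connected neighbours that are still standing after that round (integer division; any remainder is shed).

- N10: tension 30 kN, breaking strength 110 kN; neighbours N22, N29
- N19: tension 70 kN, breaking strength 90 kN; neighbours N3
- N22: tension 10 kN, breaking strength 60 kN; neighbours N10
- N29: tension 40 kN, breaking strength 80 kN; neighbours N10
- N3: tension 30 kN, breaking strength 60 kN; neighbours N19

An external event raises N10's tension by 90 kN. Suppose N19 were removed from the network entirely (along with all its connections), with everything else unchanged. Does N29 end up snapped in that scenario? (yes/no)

yes

With N19 removed:
Round 1 — N10 at 120 > 110. N10 snaps.
  N10 sheds 120 kN to N22, N29: 60 each.
    N22: 10+60 = 70 > 60
    N29: 40+60 = 100 > 80
Round 2 — N22, N29 snap.
  N22 sheds 70 kN: no online neighbours, lost.
  N29 sheds 100 kN: no online neighbours, lost.
No further breaks.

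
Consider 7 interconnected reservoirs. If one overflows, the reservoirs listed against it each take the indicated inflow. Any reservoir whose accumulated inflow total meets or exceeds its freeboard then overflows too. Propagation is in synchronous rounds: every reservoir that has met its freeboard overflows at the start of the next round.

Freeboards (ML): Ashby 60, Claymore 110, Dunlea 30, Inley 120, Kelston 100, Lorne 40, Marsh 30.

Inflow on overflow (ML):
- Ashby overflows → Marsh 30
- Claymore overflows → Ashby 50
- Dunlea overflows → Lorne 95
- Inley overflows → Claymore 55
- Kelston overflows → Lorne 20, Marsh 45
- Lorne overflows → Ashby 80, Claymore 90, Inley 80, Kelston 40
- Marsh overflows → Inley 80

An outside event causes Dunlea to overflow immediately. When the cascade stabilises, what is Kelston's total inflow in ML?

40

Round 1 — Dunlea overflows (initial).
  Lorne: +95 → 95 ≥ 40
Round 2 — Lorne overflows.
  Ashby: +80 → 80 ≥ 60
  Claymore: +90 → 90 < 110
  Inley: +80 → 80 < 120
  Kelston: +40 → 40 < 100
Round 3 — Ashby overflows.
  Marsh: +30 → 30 ≥ 30
Round 4 — Marsh overflows.
  Inley: +80 → 160 ≥ 120
Round 5 — Inley overflows.
  Claymore: +55 → 145 ≥ 110
Round 6 — Claymore overflows.
No further overflows.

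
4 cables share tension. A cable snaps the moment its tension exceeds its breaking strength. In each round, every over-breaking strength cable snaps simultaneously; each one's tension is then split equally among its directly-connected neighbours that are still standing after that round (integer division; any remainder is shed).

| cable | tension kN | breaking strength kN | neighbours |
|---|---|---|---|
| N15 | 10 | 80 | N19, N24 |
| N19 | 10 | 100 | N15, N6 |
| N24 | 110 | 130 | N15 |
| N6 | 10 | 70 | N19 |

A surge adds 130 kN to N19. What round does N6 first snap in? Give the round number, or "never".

Round 1 — N19 at 140 > 100. N19 snaps.
  N19 sheds 140 kN to N15, N6: 70 each.
    N15: 10+70 = 80 ≤ 80
    N6: 10+70 = 80 > 70
Round 2 — N6 snaps.
  N6 sheds 80 kN: no online neighbours, lost.
No further breaks.

2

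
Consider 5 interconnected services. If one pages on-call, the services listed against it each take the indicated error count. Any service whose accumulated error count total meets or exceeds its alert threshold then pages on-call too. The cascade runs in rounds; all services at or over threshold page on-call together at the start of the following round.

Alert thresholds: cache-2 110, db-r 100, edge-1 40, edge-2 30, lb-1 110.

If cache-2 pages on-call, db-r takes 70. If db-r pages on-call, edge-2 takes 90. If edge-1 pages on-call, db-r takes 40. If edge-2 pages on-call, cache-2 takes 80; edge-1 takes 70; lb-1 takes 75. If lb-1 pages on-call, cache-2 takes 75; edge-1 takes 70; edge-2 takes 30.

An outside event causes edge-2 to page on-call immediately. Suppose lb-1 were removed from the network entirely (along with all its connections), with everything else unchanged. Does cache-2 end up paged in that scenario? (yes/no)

With lb-1 removed:
Round 1 — edge-2 pages on-call (initial).
  cache-2: +80 → 80 < 110
  edge-1: +70 → 70 ≥ 40
Round 2 — edge-1 pages on-call.
  db-r: +40 → 40 < 100
No further pages.

no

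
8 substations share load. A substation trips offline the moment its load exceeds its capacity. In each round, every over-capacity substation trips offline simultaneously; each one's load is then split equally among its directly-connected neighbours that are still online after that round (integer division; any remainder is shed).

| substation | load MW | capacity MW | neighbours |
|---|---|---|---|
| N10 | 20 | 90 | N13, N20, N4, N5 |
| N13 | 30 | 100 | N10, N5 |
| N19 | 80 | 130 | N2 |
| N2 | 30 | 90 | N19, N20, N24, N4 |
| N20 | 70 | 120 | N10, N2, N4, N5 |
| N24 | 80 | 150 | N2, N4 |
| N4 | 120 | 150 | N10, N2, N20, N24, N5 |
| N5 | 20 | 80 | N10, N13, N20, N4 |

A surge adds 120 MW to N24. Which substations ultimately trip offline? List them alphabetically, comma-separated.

Round 1 — N24 at 200 > 150. N24 trips offline.
  N24 sheds 200 MW to N2, N4: 100 each.
    N2: 30+100 = 130 > 90
    N4: 120+100 = 220 > 150
Round 2 — N2, N4 trip offline.
  N2 sheds 130 MW to N19, N20: 65 each.
    N19: 80+65 = 145 > 130
    N20: 70+65 = 135 > 120
  N4 sheds 220 MW to N10, N20, N5: 73 each (1 lost).
    N10: 20+73 = 93 > 90
    N20: 135+73 = 208 > 120
    N5: 20+73 = 93 > 80
Round 3 — N10, N19, N20, N5 trip offline.
  N10 sheds 93 MW to N13: 93 each.
    N13: 30+93 = 123 > 100
  N19 sheds 145 MW: no online neighbours, lost.
  N20 sheds 208 MW: no online neighbours, lost.
  N5 sheds 93 MW to N13: 93 each.
    N13: 123+93 = 216 > 100
Round 4 — N13 trips offline.
  N13 sheds 216 MW: no online neighbours, lost.
No further trips.

N10, N13, N19, N2, N20, N24, N4, N5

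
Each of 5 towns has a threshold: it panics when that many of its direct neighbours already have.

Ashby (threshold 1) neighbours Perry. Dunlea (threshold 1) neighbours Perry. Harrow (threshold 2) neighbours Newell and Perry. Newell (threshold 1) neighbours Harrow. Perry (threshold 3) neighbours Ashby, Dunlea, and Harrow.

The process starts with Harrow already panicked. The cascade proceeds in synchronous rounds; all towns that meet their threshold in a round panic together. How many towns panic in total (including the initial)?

2

Round 1 — Harrow panics (initial).
Round 2 — checking thresholds:
  Newell: 1 of 1 neighbours ≥ 1, panics.
  Perry: 1 of 3 neighbours < 3, below threshold.
Round 3 — no new panics; cascade stops.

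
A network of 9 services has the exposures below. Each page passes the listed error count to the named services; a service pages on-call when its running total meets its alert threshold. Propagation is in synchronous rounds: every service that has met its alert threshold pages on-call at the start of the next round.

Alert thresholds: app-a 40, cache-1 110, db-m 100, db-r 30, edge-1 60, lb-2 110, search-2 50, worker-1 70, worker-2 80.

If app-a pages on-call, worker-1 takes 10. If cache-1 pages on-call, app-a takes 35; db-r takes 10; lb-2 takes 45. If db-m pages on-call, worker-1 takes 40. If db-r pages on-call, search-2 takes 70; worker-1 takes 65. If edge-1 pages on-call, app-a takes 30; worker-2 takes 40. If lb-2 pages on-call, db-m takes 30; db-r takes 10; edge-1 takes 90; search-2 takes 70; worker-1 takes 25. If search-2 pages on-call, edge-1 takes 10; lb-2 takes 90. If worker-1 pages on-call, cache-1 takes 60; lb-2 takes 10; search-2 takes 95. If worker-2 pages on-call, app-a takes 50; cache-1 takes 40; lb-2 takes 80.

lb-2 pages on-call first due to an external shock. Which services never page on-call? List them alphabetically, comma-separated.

Round 1 — lb-2 pages on-call (initial).
  db-m: +30 → 30 < 100
  db-r: +10 → 10 < 30
  edge-1: +90 → 90 ≥ 60
  search-2: +70 → 70 ≥ 50
  worker-1: +25 → 25 < 70
Round 2 — edge-1, search-2 page on-call.
  app-a: +30 → 30 < 40
  worker-2: +40 → 40 < 80
No further pages.

app-a, cache-1, db-m, db-r, worker-1, worker-2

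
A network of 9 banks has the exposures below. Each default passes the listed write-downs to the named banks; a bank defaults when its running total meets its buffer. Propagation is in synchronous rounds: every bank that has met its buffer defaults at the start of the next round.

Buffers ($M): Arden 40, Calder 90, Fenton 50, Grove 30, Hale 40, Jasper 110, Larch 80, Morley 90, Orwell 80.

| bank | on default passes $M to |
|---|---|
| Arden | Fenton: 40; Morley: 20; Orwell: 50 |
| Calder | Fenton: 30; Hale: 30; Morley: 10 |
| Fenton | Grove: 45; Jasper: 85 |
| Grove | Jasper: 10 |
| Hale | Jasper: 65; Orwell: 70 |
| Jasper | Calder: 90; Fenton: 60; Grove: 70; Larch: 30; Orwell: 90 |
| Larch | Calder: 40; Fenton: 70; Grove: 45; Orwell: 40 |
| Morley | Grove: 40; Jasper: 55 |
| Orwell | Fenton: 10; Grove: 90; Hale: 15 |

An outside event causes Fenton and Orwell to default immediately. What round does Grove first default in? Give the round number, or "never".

Round 1 — Fenton, Orwell default (initial).
  Grove: +45+90 → 135 ≥ 30
  Hale: +15 → 15 < 40
  Jasper: +85 → 85 < 110
Round 2 — Grove defaults.
  Jasper: +10 → 95 < 110
No further defaults.

2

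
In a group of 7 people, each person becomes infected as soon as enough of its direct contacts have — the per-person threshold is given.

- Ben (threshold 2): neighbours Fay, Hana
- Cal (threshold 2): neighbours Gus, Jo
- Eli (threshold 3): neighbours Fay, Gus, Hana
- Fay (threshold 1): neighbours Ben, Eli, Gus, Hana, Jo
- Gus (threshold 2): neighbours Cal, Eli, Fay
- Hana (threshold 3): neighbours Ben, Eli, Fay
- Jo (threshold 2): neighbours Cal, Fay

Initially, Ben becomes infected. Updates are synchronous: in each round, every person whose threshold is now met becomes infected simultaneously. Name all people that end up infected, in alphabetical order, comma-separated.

Round 1 — Ben becomes infected (initial).
Round 2 — checking thresholds:
  Fay: 1 of 5 neighbours ≥ 1, becomes infected.
  Hana: 1 of 3 neighbours < 3, holds.
Round 3 — no new infections; cascade stops.

Ben, Fay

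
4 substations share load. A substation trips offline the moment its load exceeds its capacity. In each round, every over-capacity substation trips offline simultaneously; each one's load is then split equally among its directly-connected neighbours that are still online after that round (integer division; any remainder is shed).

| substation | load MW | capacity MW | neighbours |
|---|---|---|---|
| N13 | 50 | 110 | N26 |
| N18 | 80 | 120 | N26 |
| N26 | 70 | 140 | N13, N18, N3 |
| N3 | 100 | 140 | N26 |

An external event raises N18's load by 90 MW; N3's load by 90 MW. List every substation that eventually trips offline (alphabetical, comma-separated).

N13, N18, N26, N3

Round 1 — N18 at 170 > 120; N3 at 190 > 140. N18, N3 trip offline.
  N18 sheds 170 MW to N26: 170 each.
    N26: 70+170 = 240 > 140
  N3 sheds 190 MW to N26: 190 each.
    N26: 240+190 = 430 > 140
Round 2 — N26 trips offline.
  N26 sheds 430 MW to N13: 430 each.
    N13: 50+430 = 480 > 110
Round 3 — N13 trips offline.
  N13 sheds 480 MW: no online neighbours, lost.
No further trips.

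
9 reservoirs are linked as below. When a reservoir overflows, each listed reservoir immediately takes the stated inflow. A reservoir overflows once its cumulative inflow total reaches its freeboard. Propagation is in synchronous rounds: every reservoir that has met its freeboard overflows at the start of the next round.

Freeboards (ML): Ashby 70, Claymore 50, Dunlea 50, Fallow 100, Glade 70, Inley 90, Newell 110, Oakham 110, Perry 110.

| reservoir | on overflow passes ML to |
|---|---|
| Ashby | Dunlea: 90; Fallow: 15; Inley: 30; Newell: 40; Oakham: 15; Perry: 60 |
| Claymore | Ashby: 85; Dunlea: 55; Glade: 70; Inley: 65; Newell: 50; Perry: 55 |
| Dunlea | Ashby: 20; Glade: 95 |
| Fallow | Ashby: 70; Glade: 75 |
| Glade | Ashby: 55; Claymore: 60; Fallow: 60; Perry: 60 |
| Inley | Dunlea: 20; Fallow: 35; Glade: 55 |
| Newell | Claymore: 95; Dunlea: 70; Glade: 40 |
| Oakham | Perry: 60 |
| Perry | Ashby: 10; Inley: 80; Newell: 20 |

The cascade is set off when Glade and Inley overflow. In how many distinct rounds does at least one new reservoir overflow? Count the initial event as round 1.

Round 1 — Glade, Inley overflow (initial).
  Ashby: +55 → 55 < 70
  Claymore: +60 → 60 ≥ 50
  Dunlea: +20 → 20 < 50
  Fallow: +60+35 → 95 < 100
  Perry: +60 → 60 < 110
Round 2 — Claymore overflows.
  Ashby: +85 → 140 ≥ 70
  Dunlea: +55 → 75 ≥ 50
  Newell: +50 → 50 < 110
  Perry: +55 → 115 ≥ 110
Round 3 — Ashby, Dunlea, Perry overflow.
  Fallow: +15 → 110 ≥ 100
  Newell: +40+20 → 110 ≥ 110
  Oakham: +15 → 15 < 110
Round 4 — Fallow, Newell overflow.
No further overflows.

4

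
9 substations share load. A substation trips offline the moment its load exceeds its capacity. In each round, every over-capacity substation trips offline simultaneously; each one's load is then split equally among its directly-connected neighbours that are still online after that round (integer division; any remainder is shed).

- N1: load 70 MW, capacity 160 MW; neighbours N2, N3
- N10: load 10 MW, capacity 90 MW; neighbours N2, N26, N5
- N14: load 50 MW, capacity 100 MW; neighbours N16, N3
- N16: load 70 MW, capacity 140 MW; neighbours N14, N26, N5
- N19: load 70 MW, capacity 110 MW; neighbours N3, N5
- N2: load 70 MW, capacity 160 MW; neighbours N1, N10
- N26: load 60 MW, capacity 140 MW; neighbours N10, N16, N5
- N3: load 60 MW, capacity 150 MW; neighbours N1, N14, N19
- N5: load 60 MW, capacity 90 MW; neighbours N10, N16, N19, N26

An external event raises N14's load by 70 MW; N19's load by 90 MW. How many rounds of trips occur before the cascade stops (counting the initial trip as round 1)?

5

Round 1 — N14 at 120 > 100; N19 at 160 > 110. N14, N19 trip offline.
  N14 sheds 120 MW to N16, N3: 60 each.
    N16: 70+60 = 130 ≤ 140
    N3: 60+60 = 120 ≤ 150
  N19 sheds 160 MW to N3, N5: 80 each.
    N3: 120+80 = 200 > 150
    N5: 60+80 = 140 > 90
Round 2 — N3, N5 trip offline.
  N3 sheds 200 MW to N1: 200 each.
    N1: 70+200 = 270 > 160
  N5 sheds 140 MW to N10, N16, N26: 46 each (2 lost).
    N10: 10+46 = 56 ≤ 90
    N16: 130+46 = 176 > 140
    N26: 60+46 = 106 ≤ 140
Round 3 — N1, N16 trip offline.
  N1 sheds 270 MW to N2: 270 each.
    N2: 70+270 = 340 > 160
  N16 sheds 176 MW to N26: 176 each.
    N26: 106+176 = 282 > 140
Round 4 — N2, N26 trip offline.
  N2 sheds 340 MW to N10: 340 each.
    N10: 56+340 = 396 > 90
  N26 sheds 282 MW to N10: 282 each.
    N10: 396+282 = 678 > 90
Round 5 — N10 trips offline.
  N10 sheds 678 MW: no online neighbours, lost.
No further trips.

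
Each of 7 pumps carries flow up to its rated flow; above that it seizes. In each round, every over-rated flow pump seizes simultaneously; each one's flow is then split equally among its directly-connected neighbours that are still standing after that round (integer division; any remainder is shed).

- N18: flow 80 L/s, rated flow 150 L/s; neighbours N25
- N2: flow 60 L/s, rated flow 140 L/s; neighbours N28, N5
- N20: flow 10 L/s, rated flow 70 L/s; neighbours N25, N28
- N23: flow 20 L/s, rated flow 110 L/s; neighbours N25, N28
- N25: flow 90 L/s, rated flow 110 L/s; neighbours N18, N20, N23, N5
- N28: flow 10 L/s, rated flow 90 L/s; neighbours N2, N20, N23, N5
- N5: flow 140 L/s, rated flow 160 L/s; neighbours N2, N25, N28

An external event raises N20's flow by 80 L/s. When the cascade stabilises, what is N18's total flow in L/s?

125

Round 1 — N20 at 90 > 70. N20 seizes.
  N20 sheds 90 L/s to N25, N28: 45 each.
    N25: 90+45 = 135 > 110
    N28: 10+45 = 55 ≤ 90
Round 2 — N25 seizes.
  N25 sheds 135 L/s to N18, N23, N5: 45 each.
    N18: 80+45 = 125 ≤ 150
    N23: 20+45 = 65 ≤ 110
    N5: 140+45 = 185 > 160
Round 3 — N5 seizes.
  N5 sheds 185 L/s to N2, N28: 92 each (1 lost).
    N2: 60+92 = 152 > 140
    N28: 55+92 = 147 > 90
Round 4 — N2, N28 seize.
  N2 sheds 152 L/s: no online neighbours, lost.
  N28 sheds 147 L/s to N23: 147 each.
    N23: 65+147 = 212 > 110
Round 5 — N23 seizes.
  N23 sheds 212 L/s: no online neighbours, lost.
No further seizures.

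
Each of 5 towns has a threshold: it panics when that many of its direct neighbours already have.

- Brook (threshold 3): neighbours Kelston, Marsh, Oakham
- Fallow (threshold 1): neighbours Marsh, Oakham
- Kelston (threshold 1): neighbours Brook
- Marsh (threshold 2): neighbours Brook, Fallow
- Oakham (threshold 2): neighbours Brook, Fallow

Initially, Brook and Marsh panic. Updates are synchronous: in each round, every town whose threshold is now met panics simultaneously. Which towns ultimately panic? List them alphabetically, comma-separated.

Brook, Fallow, Kelston, Marsh, Oakham

Round 1 — Brook, Marsh panic (initial).
Round 2 — checking thresholds:
  Fallow: 1 of 2 neighbours ≥ 1, panics.
  Kelston: 1 of 1 neighbours ≥ 1, panics.
  Oakham: 1 of 2 neighbours < 2, below threshold.
Round 3 — checking thresholds:
  Oakham: 2 of 2 neighbours ≥ 2, panics.
Round 4 — no new panics; cascade stops.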